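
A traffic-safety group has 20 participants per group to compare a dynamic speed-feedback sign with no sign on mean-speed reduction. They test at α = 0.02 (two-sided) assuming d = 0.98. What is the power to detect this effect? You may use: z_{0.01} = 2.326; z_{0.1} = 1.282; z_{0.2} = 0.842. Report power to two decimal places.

power ≈ 0.78

For two equal groups, power = Φ(d·√(n/2) − z_{α/2}).
d·√(n/2) = 0.98 × √(20/2) = 0.98 × 3.162 = 3.099.
z_β = 3.099 − 2.326 = 0.773.
Power = Φ(0.773) = 0.780.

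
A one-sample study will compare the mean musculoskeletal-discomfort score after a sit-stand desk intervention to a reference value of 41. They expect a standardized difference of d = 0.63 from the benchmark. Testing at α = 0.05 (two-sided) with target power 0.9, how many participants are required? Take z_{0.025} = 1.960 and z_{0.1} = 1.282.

n = 27

For a one-sample test: n = ((z_{α/2} + z_β) / d)².
z_{α/2} + z_β = 1.960 + 1.282 = 3.242.
n = (3.242 / 0.63)² = 5.146² = 26.48.
Round up.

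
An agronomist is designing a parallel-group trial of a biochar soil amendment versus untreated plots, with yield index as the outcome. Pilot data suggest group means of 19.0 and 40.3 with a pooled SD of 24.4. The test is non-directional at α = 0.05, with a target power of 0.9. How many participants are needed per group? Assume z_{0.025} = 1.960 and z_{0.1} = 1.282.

Cohen's d = |M₁ − M₂| / SD_pooled = |19.0 − 40.3| / 24.4 = 21.3 / 24.4 = 0.873.
For two independent groups with equal n: n = 2·((z_{α/2} + z_β) / d)².
z_{α/2} + z_β = 1.960 + 1.282 = 3.242.
n = 2 × (3.242 / 0.873)² = 2 × 3.714² = 2 × 13.79 = 27.6.
Round up to the next whole participant.

n = 28 per group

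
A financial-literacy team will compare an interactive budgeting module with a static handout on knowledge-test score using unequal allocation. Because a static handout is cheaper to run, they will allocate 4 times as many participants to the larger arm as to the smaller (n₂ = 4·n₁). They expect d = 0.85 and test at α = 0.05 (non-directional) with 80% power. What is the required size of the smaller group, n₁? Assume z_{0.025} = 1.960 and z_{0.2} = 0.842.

With allocation ratio k = n₂/n₁ = 4, Var(x̄₁−x̄₂) = σ²(1/n₁ + 1/(k·n₁)) = σ²·(k+1)/(k·n₁).
So n₁ = (1 + 1/k)·((z_{α/2} + z_β)/d)² = 1.250 × (2.802/0.85)².
n₁ = 1.250 × 10.87 = 13.6.
Round up: n₁ = 14, giving n₂ = 4 × 14 = 56.

n₁ = 14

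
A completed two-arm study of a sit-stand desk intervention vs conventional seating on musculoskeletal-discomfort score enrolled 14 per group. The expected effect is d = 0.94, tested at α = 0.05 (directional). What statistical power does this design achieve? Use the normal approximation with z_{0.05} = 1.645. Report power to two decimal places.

For two equal groups, power = Φ(d·√(n/2) − z_{α}).
d·√(n/2) = 0.94 × √(14/2) = 0.94 × 2.646 = 2.487.
z_β = 2.487 − 1.645 = 0.842.
Power = Φ(0.842) = 0.800.

power ≈ 0.80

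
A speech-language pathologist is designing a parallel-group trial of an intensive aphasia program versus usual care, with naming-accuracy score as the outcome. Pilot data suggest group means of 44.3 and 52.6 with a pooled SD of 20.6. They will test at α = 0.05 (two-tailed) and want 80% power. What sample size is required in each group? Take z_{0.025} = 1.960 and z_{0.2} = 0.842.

n = 97 per group

Cohen's d = |M₁ − M₂| / SD_pooled = |44.3 − 52.6| / 20.6 = 8.3 / 20.6 = 0.403.
For two independent groups with equal n: n = 2·((z_{α/2} + z_β) / d)².
z_{α/2} + z_β = 1.960 + 0.842 = 2.802.
n = 2 × (2.802 / 0.403)² = 2 × 6.953² = 2 × 48.34 = 96.7.
Round up to the next whole participant.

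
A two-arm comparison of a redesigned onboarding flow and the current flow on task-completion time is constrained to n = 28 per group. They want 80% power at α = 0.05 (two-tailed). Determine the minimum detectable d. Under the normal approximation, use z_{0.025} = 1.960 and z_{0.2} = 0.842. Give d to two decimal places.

d_min ≈ 0.75

For two independent groups of n = 28 each: d_min = (z_{α/2} + z_β)·√(2/n).
z-sum = 1.960 + 0.842 = 2.802.
d_min = 2.802 × √(2/28) = 2.802 × 0.2673 = 0.749.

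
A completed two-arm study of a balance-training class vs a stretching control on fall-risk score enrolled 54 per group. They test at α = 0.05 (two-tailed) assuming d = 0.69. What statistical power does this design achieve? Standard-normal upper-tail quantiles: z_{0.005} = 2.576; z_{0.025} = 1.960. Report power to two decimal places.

For two equal groups, power = Φ(d·√(n/2) − z_{α/2}).
d·√(n/2) = 0.69 × √(54/2) = 0.69 × 5.196 = 3.585.
z_β = 3.585 − 1.960 = 1.625.
Power = Φ(1.625) = 0.948.

power ≈ 0.95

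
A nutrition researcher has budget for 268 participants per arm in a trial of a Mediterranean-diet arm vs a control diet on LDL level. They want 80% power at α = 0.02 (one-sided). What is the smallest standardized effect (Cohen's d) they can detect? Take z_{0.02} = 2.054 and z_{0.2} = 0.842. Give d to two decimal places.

d_min ≈ 0.25

For two independent groups of n = 268 each: d_min = (z_{α} + z_β)·√(2/n).
z-sum = 2.054 + 0.842 = 2.896.
d_min = 2.896 × √(2/268) = 2.896 × 0.0864 = 0.250.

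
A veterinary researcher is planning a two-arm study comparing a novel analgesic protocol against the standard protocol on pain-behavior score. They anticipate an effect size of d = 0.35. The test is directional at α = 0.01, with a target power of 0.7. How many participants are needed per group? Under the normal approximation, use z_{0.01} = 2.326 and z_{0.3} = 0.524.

For two independent groups with equal n: n = 2·((z_{α} + z_β) / d)².
z_{α} + z_β = 2.326 + 0.524 = 2.850.
n = 2 × (2.850 / 0.35)² = 2 × 8.143² = 2 × 66.31 = 132.6.
Round up to the next whole participant.

n = 133 per group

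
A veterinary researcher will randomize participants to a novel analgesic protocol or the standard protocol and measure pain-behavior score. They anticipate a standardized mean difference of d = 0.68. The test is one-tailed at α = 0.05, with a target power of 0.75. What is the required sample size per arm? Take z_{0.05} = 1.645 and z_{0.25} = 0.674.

n = 24 per group

For two independent groups with equal n: n = 2·((z_{α} + z_β) / d)².
z_{α} + z_β = 1.645 + 0.674 = 2.319.
n = 2 × (2.319 / 0.68)² = 2 × 3.410² = 2 × 11.63 = 23.3.
Round up to the next whole participant.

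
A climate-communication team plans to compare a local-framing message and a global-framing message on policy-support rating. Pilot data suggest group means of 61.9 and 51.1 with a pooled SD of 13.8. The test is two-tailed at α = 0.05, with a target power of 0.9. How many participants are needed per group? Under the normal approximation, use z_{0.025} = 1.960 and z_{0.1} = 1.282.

n = 35 per group

Cohen's d = |M₁ − M₂| / SD_pooled = |61.9 − 51.1| / 13.8 = 10.8 / 13.8 = 0.783.
For two independent groups with equal n: n = 2·((z_{α/2} + z_β) / d)².
z_{α/2} + z_β = 1.960 + 1.282 = 3.242.
n = 2 × (3.242 / 0.783)² = 2 × 4.140² = 2 × 17.14 = 34.3.
Round up to the next whole participant.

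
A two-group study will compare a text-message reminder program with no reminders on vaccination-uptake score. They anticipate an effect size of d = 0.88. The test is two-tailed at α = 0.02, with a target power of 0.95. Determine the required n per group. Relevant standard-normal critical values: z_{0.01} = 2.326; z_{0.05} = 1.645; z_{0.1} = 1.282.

For two independent groups with equal n: n = 2·((z_{α/2} + z_β) / d)².
z_{α/2} + z_β = 2.326 + 1.645 = 3.971.
n = 2 × (3.971 / 0.88)² = 2 × 4.513² = 2 × 20.36 = 40.7.
Round up to the next whole participant.

n = 41 per group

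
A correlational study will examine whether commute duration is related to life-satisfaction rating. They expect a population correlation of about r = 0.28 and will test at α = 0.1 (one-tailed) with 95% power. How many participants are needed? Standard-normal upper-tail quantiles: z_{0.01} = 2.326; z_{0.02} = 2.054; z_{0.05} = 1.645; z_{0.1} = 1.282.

n = 107

Fisher's z: C = ½·ln((1+r)/(1−r)) = ½·ln(1.7778) = 0.2877.
n = ((z_{α} + z_β)/C)² + 3.
(1.282 + 1.645) / 0.2877 = 2.927 / 0.2877 = 10.174.
n = 10.174² + 3 = 103.51 + 3 = 106.5.
Round up.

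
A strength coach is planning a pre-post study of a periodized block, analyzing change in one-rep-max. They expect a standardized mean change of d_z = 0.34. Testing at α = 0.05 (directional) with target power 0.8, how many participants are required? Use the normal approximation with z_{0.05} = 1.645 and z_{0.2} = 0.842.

n = 54 pairs

For a paired (one-sample on differences) test: n = ((z_{α} + z_β) / d)².
z_{α} + z_β = 1.645 + 0.842 = 2.487.
n = (2.487 / 0.34)² = 7.315² = 53.50.
Round up.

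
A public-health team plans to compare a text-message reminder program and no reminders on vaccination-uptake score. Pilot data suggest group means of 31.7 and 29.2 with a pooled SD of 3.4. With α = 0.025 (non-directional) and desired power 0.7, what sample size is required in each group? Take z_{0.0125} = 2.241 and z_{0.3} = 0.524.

Cohen's d = |M₁ − M₂| / SD_pooled = |31.7 − 29.2| / 3.4 = 2.5 / 3.4 = 0.735.
For two independent groups with equal n: n = 2·((z_{α/2} + z_β) / d)².
z_{α/2} + z_β = 2.241 + 0.524 = 2.765.
n = 2 × (2.765 / 0.735)² = 2 × 3.762² = 2 × 14.15 = 28.3.
Round up to the next whole participant.

n = 29 per group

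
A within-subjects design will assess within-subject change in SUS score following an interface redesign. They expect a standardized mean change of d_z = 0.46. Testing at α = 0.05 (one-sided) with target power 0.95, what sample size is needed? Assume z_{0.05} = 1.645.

n = 52 pairs

For a paired (one-sample on differences) test: n = ((z_{α} + z_β) / d)².
z_{α} + z_β = 1.645 + 1.645 = 3.290.
n = (3.290 / 0.46)² = 7.152² = 51.15.
Round up.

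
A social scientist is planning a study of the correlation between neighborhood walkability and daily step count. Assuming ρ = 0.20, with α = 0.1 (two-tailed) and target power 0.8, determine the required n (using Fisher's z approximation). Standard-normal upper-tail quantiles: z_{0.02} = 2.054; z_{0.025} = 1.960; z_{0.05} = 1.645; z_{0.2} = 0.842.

Fisher's z: C = ½·ln((1+r)/(1−r)) = ½·ln(1.5000) = 0.2027.
n = ((z_{α/2} + z_β)/C)² + 3.
(1.645 + 0.842) / 0.2027 = 2.487 / 0.2027 = 12.269.
n = 12.269² + 3 = 150.54 + 3 = 153.5.
Round up.

n = 154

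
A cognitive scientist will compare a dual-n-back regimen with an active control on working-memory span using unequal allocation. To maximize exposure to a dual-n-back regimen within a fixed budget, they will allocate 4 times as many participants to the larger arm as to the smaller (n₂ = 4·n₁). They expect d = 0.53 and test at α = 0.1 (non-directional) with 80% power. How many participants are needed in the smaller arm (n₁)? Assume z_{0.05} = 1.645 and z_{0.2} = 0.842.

With allocation ratio k = n₂/n₁ = 4, Var(x̄₁−x̄₂) = σ²(1/n₁ + 1/(k·n₁)) = σ²·(k+1)/(k·n₁).
So n₁ = (1 + 1/k)·((z_{α/2} + z_β)/d)² = 1.250 × (2.487/0.53)².
n₁ = 1.250 × 22.02 = 27.5.
Round up: n₁ = 28, giving n₂ = 4 × 28 = 112.

n₁ = 28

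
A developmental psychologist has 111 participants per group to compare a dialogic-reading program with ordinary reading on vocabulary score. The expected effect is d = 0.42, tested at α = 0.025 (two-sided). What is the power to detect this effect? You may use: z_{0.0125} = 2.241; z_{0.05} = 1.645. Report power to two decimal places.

For two equal groups, power = Φ(d·√(n/2) − z_{α/2}).
d·√(n/2) = 0.42 × √(111/2) = 0.42 × 7.450 = 3.129.
z_β = 3.129 − 2.241 = 0.888.
Power = Φ(0.888) = 0.813.

power ≈ 0.81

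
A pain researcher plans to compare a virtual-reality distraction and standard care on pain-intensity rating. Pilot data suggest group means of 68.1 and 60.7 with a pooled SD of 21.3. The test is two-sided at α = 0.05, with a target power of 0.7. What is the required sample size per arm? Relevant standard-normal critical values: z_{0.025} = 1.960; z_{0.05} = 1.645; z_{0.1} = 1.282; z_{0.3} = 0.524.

n = 103 per group

Cohen's d = |M₁ − M₂| / SD_pooled = |68.1 − 60.7| / 21.3 = 7.4 / 21.3 = 0.347.
For two independent groups with equal n: n = 2·((z_{α/2} + z_β) / d)².
z_{α/2} + z_β = 1.960 + 0.524 = 2.484.
n = 2 × (2.484 / 0.347)² = 2 × 7.159² = 2 × 51.24 = 102.5.
Round up to the next whole participant.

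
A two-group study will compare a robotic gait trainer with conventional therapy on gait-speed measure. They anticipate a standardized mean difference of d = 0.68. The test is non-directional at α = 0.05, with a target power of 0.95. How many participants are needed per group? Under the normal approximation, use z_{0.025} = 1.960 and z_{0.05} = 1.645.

n = 57 per group

For two independent groups with equal n: n = 2·((z_{α/2} + z_β) / d)².
z_{α/2} + z_β = 1.960 + 1.645 = 3.605.
n = 2 × (3.605 / 0.68)² = 2 × 5.301² = 2 × 28.11 = 56.2.
Round up to the next whole participant.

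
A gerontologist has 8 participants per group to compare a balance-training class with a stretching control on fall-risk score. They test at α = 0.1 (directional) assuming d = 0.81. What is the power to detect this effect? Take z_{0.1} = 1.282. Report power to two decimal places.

For two equal groups, power = Φ(d·√(n/2) − z_{α}).
d·√(n/2) = 0.81 × √(8/2) = 0.81 × 2.000 = 1.620.
z_β = 1.620 − 1.282 = 0.338.
Power = Φ(0.338) = 0.632.

power ≈ 0.63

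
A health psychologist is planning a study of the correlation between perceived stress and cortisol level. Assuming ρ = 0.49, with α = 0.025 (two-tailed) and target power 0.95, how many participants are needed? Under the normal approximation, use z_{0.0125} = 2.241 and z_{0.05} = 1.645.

Fisher's z: C = ½·ln((1+r)/(1−r)) = ½·ln(2.9216) = 0.5361.
n = ((z_{α/2} + z_β)/C)² + 3.
(2.241 + 1.645) / 0.5361 = 3.886 / 0.5361 = 7.249.
n = 7.249² + 3 = 52.54 + 3 = 55.5.
Round up.

n = 56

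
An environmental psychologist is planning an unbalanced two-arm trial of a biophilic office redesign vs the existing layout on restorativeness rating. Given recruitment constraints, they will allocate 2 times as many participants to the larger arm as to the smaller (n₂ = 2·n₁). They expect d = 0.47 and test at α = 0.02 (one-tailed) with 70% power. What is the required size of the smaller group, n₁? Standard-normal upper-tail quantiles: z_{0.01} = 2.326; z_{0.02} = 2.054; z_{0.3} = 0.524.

n₁ = 46

With allocation ratio k = n₂/n₁ = 2, Var(x̄₁−x̄₂) = σ²(1/n₁ + 1/(k·n₁)) = σ²·(k+1)/(k·n₁).
So n₁ = (1 + 1/k)·((z_{α} + z_β)/d)² = 1.500 × (2.578/0.47)².
n₁ = 1.500 × 30.09 = 45.1.
Round up: n₁ = 46, giving n₂ = 2 × 46 = 92.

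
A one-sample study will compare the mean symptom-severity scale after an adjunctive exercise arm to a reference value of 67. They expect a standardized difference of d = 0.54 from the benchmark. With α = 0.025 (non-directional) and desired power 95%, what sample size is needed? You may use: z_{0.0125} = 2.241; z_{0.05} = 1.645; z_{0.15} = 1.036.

For a one-sample test: n = ((z_{α/2} + z_β) / d)².
z_{α/2} + z_β = 2.241 + 1.645 = 3.886.
n = (3.886 / 0.54)² = 7.196² = 51.79.
Round up.

n = 52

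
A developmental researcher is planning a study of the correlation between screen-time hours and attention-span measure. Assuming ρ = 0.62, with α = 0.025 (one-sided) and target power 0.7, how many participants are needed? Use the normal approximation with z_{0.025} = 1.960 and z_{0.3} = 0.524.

n = 15

Fisher's z: C = ½·ln((1+r)/(1−r)) = ½·ln(4.2632) = 0.7250.
n = ((z_{α} + z_β)/C)² + 3.
(1.960 + 0.524) / 0.7250 = 2.484 / 0.7250 = 3.426.
n = 3.426² + 3 = 11.74 + 3 = 14.7.
Round up.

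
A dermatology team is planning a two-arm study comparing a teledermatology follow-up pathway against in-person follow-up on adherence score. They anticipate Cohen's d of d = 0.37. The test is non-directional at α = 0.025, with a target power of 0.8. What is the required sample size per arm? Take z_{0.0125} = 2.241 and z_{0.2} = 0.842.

For two independent groups with equal n: n = 2·((z_{α/2} + z_β) / d)².
z_{α/2} + z_β = 2.241 + 0.842 = 3.083.
n = 2 × (3.083 / 0.37)² = 2 × 8.332² = 2 × 69.43 = 138.9.
Round up to the next whole participant.

n = 139 per group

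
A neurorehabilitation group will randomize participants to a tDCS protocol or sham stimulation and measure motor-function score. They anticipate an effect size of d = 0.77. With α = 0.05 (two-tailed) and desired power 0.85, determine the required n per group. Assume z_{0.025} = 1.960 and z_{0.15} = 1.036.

For two independent groups with equal n: n = 2·((z_{α/2} + z_β) / d)².
z_{α/2} + z_β = 1.960 + 1.036 = 2.996.
n = 2 × (2.996 / 0.77)² = 2 × 3.891² = 2 × 15.14 = 30.3.
Round up to the next whole participant.

n = 31 per group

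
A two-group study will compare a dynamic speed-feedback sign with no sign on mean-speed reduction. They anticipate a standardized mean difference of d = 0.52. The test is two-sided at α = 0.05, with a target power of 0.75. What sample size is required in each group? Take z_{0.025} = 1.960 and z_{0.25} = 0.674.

For two independent groups with equal n: n = 2·((z_{α/2} + z_β) / d)².
z_{α/2} + z_β = 1.960 + 0.674 = 2.634.
n = 2 × (2.634 / 0.52)² = 2 × 5.065² = 2 × 25.66 = 51.3.
Round up to the next whole participant.

n = 52 per group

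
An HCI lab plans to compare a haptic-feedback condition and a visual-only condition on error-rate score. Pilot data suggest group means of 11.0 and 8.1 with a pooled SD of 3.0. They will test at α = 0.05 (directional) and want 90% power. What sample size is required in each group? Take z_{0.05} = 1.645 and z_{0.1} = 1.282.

n = 19 per group

Cohen's d = |M₁ − M₂| / SD_pooled = |11.0 − 8.1| / 3.0 = 2.9 / 3.0 = 0.967.
For two independent groups with equal n: n = 2·((z_{α} + z_β) / d)².
z_{α} + z_β = 1.645 + 1.282 = 2.927.
n = 2 × (2.927 / 0.967)² = 2 × 3.027² = 2 × 9.16 = 18.3.
Round up to the next whole participant.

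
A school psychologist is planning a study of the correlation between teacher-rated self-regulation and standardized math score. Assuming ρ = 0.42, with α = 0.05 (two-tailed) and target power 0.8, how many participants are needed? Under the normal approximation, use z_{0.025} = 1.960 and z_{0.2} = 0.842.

Fisher's z: C = ½·ln((1+r)/(1−r)) = ½·ln(2.4483) = 0.4477.
n = ((z_{α/2} + z_β)/C)² + 3.
(1.960 + 0.842) / 0.4477 = 2.802 / 0.4477 = 6.259.
n = 6.259² + 3 = 39.17 + 3 = 42.2.
Round up.

n = 43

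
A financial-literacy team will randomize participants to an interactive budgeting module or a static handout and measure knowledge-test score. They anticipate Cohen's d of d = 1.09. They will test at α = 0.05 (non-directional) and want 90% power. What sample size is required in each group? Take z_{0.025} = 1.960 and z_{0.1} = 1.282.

n = 18 per group

For two independent groups with equal n: n = 2·((z_{α/2} + z_β) / d)².
z_{α/2} + z_β = 1.960 + 1.282 = 3.242.
n = 2 × (3.242 / 1.09)² = 2 × 2.974² = 2 × 8.85 = 17.7.
Round up to the next whole participant.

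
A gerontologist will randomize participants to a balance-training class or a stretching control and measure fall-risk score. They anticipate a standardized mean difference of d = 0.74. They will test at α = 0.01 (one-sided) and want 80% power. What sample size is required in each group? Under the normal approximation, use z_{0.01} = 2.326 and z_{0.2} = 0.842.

For two independent groups with equal n: n = 2·((z_{α} + z_β) / d)².
z_{α} + z_β = 2.326 + 0.842 = 3.168.
n = 2 × (3.168 / 0.74)² = 2 × 4.281² = 2 × 18.33 = 36.7.
Round up to the next whole participant.

n = 37 per group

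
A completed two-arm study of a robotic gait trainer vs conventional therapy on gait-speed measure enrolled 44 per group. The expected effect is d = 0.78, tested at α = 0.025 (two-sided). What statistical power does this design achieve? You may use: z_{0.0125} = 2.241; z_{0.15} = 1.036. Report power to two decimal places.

For two equal groups, power = Φ(d·√(n/2) − z_{α/2}).
d·√(n/2) = 0.78 × √(44/2) = 0.78 × 4.690 = 3.659.
z_β = 3.659 − 2.241 = 1.418.
Power = Φ(1.418) = 0.922.

power ≈ 0.92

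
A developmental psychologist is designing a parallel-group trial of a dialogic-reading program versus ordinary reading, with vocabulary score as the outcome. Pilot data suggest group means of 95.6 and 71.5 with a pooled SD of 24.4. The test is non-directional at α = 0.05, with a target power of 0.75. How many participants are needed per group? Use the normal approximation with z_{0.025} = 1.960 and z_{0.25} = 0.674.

n = 15 per group

Cohen's d = |M₁ − M₂| / SD_pooled = |95.6 − 71.5| / 24.4 = 24.1 / 24.4 = 0.988.
For two independent groups with equal n: n = 2·((z_{α/2} + z_β) / d)².
z_{α/2} + z_β = 1.960 + 0.674 = 2.634.
n = 2 × (2.634 / 0.988)² = 2 × 2.666² = 2 × 7.11 = 14.2.
Round up to the next whole participant.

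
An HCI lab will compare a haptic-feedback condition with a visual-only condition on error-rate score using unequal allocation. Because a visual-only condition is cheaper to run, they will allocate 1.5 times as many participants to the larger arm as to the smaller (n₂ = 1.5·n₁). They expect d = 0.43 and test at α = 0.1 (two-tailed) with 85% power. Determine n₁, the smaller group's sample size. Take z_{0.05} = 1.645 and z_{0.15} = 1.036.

With allocation ratio k = n₂/n₁ = 1.5, Var(x̄₁−x̄₂) = σ²(1/n₁ + 1/(k·n₁)) = σ²·(k+1)/(k·n₁).
So n₁ = (1 + 1/k)·((z_{α/2} + z_β)/d)² = 1.667 × (2.681/0.43)².
n₁ = 1.667 × 38.87 = 64.8.
Round up: n₁ = 65, giving n₂ = ⌈1.5 × 65⌉ = ⌈97.5⌉ = 98.

n₁ = 65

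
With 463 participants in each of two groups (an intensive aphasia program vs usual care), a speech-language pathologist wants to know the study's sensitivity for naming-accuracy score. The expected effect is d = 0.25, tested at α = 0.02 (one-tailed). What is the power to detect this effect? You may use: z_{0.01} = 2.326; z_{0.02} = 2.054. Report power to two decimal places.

For two equal groups, power = Φ(d·√(n/2) − z_{α}).
d·√(n/2) = 0.25 × √(463/2) = 0.25 × 15.215 = 3.804.
z_β = 3.804 − 2.054 = 1.750.
Power = Φ(1.750) = 0.960.

power ≈ 0.96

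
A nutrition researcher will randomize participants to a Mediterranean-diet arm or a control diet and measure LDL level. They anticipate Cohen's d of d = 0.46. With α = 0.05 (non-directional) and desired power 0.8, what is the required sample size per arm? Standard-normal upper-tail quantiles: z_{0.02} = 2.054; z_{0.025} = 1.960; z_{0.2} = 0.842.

For two independent groups with equal n: n = 2·((z_{α/2} + z_β) / d)².
z_{α/2} + z_β = 1.960 + 0.842 = 2.802.
n = 2 × (2.802 / 0.46)² = 2 × 6.091² = 2 × 37.10 = 74.2.
Round up to the next whole participant.

n = 75 per group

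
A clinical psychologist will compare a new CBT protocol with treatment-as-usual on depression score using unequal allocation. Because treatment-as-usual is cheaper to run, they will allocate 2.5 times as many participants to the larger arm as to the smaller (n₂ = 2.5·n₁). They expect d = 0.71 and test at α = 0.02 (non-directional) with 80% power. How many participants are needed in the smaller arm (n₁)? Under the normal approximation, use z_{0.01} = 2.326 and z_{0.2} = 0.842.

With allocation ratio k = n₂/n₁ = 2.5, Var(x̄₁−x̄₂) = σ²(1/n₁ + 1/(k·n₁)) = σ²·(k+1)/(k·n₁).
So n₁ = (1 + 1/k)·((z_{α/2} + z_β)/d)² = 1.400 × (3.168/0.71)².
n₁ = 1.400 × 19.91 = 27.9.
Round up: n₁ = 28, giving n₂ = 2.5 × 28 = 70.

n₁ = 28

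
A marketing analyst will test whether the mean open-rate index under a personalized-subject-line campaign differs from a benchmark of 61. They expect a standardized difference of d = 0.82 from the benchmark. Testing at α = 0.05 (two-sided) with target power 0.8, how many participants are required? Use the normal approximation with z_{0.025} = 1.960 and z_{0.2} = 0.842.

For a one-sample test: n = ((z_{α/2} + z_β) / d)².
z_{α/2} + z_β = 1.960 + 0.842 = 2.802.
n = (2.802 / 0.82)² = 3.417² = 11.68.
Round up.

n = 12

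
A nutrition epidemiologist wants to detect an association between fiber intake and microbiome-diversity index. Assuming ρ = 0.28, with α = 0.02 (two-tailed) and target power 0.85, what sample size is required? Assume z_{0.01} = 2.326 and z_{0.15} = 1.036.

Fisher's z: C = ½·ln((1+r)/(1−r)) = ½·ln(1.7778) = 0.2877.
n = ((z_{α/2} + z_β)/C)² + 3.
(2.326 + 1.036) / 0.2877 = 3.362 / 0.2877 = 11.686.
n = 11.686² + 3 = 136.56 + 3 = 139.6.
Round up.

n = 140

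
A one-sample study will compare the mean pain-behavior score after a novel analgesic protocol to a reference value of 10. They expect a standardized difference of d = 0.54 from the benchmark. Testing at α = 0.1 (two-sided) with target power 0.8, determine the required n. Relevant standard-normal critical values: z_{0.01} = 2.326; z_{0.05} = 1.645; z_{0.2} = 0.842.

For a one-sample test: n = ((z_{α/2} + z_β) / d)².
z_{α/2} + z_β = 1.645 + 0.842 = 2.487.
n = (2.487 / 0.54)² = 4.606² = 21.21.
Round up.

n = 22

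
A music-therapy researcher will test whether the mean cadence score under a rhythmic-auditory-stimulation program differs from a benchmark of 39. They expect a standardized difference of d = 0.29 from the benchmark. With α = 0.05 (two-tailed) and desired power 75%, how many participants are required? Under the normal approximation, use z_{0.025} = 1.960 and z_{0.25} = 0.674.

For a one-sample test: n = ((z_{α/2} + z_β) / d)².
z_{α/2} + z_β = 1.960 + 0.674 = 2.634.
n = (2.634 / 0.29)² = 9.083² = 82.50.
Round up.

n = 83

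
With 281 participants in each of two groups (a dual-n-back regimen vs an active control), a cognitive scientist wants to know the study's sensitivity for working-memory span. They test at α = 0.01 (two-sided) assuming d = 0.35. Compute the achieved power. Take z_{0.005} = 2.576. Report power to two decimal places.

power ≈ 0.94

For two equal groups, power = Φ(d·√(n/2) − z_{α/2}).
d·√(n/2) = 0.35 × √(281/2) = 0.35 × 11.853 = 4.149.
z_β = 4.149 − 2.576 = 1.573.
Power = Φ(1.573) = 0.942.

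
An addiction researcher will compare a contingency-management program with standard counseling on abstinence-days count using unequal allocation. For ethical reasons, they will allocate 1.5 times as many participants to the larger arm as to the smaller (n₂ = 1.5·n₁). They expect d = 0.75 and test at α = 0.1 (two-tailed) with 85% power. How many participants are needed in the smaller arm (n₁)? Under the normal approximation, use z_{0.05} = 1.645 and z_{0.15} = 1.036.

n₁ = 22

With allocation ratio k = n₂/n₁ = 1.5, Var(x̄₁−x̄₂) = σ²(1/n₁ + 1/(k·n₁)) = σ²·(k+1)/(k·n₁).
So n₁ = (1 + 1/k)·((z_{α/2} + z_β)/d)² = 1.667 × (2.681/0.75)².
n₁ = 1.667 × 12.78 = 21.3.
Round up: n₁ = 22, giving n₂ = 1.5 × 22 = 33.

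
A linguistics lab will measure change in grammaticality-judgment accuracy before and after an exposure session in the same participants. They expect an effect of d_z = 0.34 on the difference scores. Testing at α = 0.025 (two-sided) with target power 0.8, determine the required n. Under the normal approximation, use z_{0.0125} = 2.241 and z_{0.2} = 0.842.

n = 83 pairs

For a paired (one-sample on differences) test: n = ((z_{α/2} + z_β) / d)².
z_{α/2} + z_β = 2.241 + 0.842 = 3.083.
n = (3.083 / 0.34)² = 9.068² = 82.22.
Round up.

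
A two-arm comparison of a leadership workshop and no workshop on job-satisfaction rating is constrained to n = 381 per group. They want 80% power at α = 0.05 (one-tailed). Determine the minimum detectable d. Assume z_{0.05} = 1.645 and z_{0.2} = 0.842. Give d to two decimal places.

d_min ≈ 0.18

For two independent groups of n = 381 each: d_min = (z_{α} + z_β)·√(2/n).
z-sum = 1.645 + 0.842 = 2.487.
d_min = 2.487 × √(2/381) = 2.487 × 0.0725 = 0.180.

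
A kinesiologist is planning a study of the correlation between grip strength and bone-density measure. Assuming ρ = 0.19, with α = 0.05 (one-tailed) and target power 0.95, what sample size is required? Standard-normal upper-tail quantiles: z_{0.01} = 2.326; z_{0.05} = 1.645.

n = 296

Fisher's z: C = ½·ln((1+r)/(1−r)) = ½·ln(1.4691) = 0.1923.
n = ((z_{α} + z_β)/C)² + 3.
(1.645 + 1.645) / 0.1923 = 3.290 / 0.1923 = 17.109.
n = 17.109² + 3 = 292.71 + 3 = 295.7.
Round up.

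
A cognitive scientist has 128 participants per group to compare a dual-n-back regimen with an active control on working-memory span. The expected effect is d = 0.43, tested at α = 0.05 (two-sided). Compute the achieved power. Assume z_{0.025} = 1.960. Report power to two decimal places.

power ≈ 0.93

For two equal groups, power = Φ(d·√(n/2) − z_{α/2}).
d·√(n/2) = 0.43 × √(128/2) = 0.43 × 8.000 = 3.440.
z_β = 3.440 − 1.960 = 1.480.
Power = Φ(1.480) = 0.931.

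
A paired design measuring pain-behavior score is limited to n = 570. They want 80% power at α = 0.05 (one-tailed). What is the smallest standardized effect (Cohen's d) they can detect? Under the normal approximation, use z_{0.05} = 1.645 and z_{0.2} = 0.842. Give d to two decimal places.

For a single sample (or paired design) of n = 570: d_min = (z_{α} + z_β)/√n.
z-sum = 1.645 + 0.842 = 2.487.
d_min = 2.487 / √570 = 2.487 / 23.875 = 0.104.

d_min ≈ 0.10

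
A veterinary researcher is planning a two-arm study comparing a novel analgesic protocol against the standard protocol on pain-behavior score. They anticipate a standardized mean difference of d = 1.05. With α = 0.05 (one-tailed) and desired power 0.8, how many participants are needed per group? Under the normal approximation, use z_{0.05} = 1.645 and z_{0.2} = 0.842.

n = 12 per group

For two independent groups with equal n: n = 2·((z_{α} + z_β) / d)².
z_{α} + z_β = 1.645 + 0.842 = 2.487.
n = 2 × (2.487 / 1.05)² = 2 × 2.369² = 2 × 5.61 = 11.2.
Round up to the next whole participant.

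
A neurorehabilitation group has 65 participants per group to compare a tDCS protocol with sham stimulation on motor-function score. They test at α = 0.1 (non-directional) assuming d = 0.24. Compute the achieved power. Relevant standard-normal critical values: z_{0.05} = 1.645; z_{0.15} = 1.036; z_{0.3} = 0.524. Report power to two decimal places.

For two equal groups, power = Φ(d·√(n/2) − z_{α/2}).
d·√(n/2) = 0.24 × √(65/2) = 0.24 × 5.701 = 1.368.
z_β = 1.368 − 1.645 = -0.277.
Power = Φ(-0.277) = 0.391.

power ≈ 0.39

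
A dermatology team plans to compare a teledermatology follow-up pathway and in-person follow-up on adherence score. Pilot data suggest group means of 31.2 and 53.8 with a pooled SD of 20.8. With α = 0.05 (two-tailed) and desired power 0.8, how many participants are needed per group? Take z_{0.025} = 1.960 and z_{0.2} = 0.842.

n = 14 per group

Cohen's d = |M₁ − M₂| / SD_pooled = |31.2 − 53.8| / 20.8 = 22.6 / 20.8 = 1.087.
For two independent groups with equal n: n = 2·((z_{α/2} + z_β) / d)².
z_{α/2} + z_β = 1.960 + 0.842 = 2.802.
n = 2 × (2.802 / 1.087)² = 2 × 2.578² = 2 × 6.64 = 13.3.
Round up to the next whole participant.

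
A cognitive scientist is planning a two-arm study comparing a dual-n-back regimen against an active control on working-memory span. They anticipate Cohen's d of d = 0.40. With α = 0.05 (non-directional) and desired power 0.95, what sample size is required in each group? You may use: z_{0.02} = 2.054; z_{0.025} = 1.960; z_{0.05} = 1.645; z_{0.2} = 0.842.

For two independent groups with equal n: n = 2·((z_{α/2} + z_β) / d)².
z_{α/2} + z_β = 1.960 + 1.645 = 3.605.
n = 2 × (3.605 / 0.40)² = 2 × 9.012² = 2 × 81.23 = 162.5.
Round up to the next whole participant.

n = 163 per group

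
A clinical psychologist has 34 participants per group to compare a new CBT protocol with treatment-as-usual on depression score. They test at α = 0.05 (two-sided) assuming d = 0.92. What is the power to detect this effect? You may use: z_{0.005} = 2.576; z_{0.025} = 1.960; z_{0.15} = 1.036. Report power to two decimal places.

For two equal groups, power = Φ(d·√(n/2) − z_{α/2}).
d·√(n/2) = 0.92 × √(34/2) = 0.92 × 4.123 = 3.793.
z_β = 3.793 − 1.960 = 1.833.
Power = Φ(1.833) = 0.967.

power ≈ 0.97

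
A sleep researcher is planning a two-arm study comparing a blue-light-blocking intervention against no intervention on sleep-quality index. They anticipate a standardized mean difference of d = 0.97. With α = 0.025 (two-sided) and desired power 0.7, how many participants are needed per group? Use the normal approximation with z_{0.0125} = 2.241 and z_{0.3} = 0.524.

n = 17 per group

For two independent groups with equal n: n = 2·((z_{α/2} + z_β) / d)².
z_{α/2} + z_β = 2.241 + 0.524 = 2.765.
n = 2 × (2.765 / 0.97)² = 2 × 2.851² = 2 × 8.13 = 16.3.
Round up to the next whole participant.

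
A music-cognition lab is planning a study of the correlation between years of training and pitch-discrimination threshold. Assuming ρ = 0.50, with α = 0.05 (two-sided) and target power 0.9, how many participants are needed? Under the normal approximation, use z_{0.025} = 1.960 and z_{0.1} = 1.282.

Fisher's z: C = ½·ln((1+r)/(1−r)) = ½·ln(3.0000) = 0.5493.
n = ((z_{α/2} + z_β)/C)² + 3.
(1.960 + 1.282) / 0.5493 = 3.242 / 0.5493 = 5.902.
n = 5.902² + 3 = 34.83 + 3 = 37.8.
Round up.

n = 38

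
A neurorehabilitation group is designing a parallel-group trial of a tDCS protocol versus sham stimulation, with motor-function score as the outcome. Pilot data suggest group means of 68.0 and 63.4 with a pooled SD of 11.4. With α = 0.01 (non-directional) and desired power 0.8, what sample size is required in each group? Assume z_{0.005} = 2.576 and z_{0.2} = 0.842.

n = 144 per group

Cohen's d = |M₁ − M₂| / SD_pooled = |68.0 − 63.4| / 11.4 = 4.6 / 11.4 = 0.404.
For two independent groups with equal n: n = 2·((z_{α/2} + z_β) / d)².
z_{α/2} + z_β = 2.576 + 0.842 = 3.418.
n = 2 × (3.418 / 0.404)² = 2 × 8.460² = 2 × 71.58 = 143.2.
Round up to the next whole participant.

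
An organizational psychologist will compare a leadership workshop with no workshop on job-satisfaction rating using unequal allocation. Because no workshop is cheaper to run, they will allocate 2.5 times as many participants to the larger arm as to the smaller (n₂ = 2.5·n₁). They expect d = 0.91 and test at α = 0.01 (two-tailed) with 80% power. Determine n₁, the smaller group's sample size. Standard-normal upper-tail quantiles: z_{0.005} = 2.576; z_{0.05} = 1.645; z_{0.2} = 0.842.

n₁ = 20

With allocation ratio k = n₂/n₁ = 2.5, Var(x̄₁−x̄₂) = σ²(1/n₁ + 1/(k·n₁)) = σ²·(k+1)/(k·n₁).
So n₁ = (1 + 1/k)·((z_{α/2} + z_β)/d)² = 1.400 × (3.418/0.91)².
n₁ = 1.400 × 14.11 = 19.8.
Round up: n₁ = 20, giving n₂ = 2.5 × 20 = 50.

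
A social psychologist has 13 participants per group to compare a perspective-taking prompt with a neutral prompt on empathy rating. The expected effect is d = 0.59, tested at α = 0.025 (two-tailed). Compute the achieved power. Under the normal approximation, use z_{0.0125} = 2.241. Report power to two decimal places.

power ≈ 0.23

For two equal groups, power = Φ(d·√(n/2) − z_{α/2}).
d·√(n/2) = 0.59 × √(13/2) = 0.59 × 2.550 = 1.504.
z_β = 1.504 − 2.241 = -0.737.
Power = Φ(-0.737) = 0.231.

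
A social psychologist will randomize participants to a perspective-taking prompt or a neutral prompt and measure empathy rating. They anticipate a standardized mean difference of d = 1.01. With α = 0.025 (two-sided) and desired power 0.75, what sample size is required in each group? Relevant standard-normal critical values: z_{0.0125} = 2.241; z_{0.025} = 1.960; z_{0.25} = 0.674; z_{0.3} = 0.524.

For two independent groups with equal n: n = 2·((z_{α/2} + z_β) / d)².
z_{α/2} + z_β = 2.241 + 0.674 = 2.915.
n = 2 × (2.915 / 1.01)² = 2 × 2.886² = 2 × 8.33 = 16.7.
Round up to the next whole participant.

n = 17 per group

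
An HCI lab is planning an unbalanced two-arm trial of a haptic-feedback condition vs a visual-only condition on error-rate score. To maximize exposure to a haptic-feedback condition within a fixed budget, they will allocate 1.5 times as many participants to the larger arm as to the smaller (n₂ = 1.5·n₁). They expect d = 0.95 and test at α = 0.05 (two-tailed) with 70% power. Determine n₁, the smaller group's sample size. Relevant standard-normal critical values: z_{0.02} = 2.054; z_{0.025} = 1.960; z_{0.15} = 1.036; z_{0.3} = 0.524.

With allocation ratio k = n₂/n₁ = 1.5, Var(x̄₁−x̄₂) = σ²(1/n₁ + 1/(k·n₁)) = σ²·(k+1)/(k·n₁).
So n₁ = (1 + 1/k)·((z_{α/2} + z_β)/d)² = 1.667 × (2.484/0.95)².
n₁ = 1.667 × 6.84 = 11.4.
Round up: n₁ = 12, giving n₂ = 1.5 × 12 = 18.

n₁ = 12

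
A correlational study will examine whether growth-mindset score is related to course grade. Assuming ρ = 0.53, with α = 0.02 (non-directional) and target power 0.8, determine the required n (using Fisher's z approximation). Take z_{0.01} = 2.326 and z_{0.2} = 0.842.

Fisher's z: C = ½·ln((1+r)/(1−r)) = ½·ln(3.2553) = 0.5901.
n = ((z_{α/2} + z_β)/C)² + 3.
(2.326 + 0.842) / 0.5901 = 3.168 / 0.5901 = 5.369.
n = 5.369² + 3 = 28.82 + 3 = 31.8.
Round up.

n = 32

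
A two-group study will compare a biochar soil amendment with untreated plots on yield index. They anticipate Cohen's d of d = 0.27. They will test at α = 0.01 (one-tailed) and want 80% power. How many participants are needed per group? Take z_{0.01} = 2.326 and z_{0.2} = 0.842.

For two independent groups with equal n: n = 2·((z_{α} + z_β) / d)².
z_{α} + z_β = 2.326 + 0.842 = 3.168.
n = 2 × (3.168 / 0.27)² = 2 × 11.733² = 2 × 137.67 = 275.3.
Round up to the next whole participant.

n = 276 per group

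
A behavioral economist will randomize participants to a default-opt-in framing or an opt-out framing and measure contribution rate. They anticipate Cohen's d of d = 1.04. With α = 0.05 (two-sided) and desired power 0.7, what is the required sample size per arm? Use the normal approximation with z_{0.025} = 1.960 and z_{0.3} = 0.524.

n = 12 per group

For two independent groups with equal n: n = 2·((z_{α/2} + z_β) / d)².
z_{α/2} + z_β = 1.960 + 0.524 = 2.484.
n = 2 × (2.484 / 1.04)² = 2 × 2.388² = 2 × 5.70 = 11.4.
Round up to the next whole participant.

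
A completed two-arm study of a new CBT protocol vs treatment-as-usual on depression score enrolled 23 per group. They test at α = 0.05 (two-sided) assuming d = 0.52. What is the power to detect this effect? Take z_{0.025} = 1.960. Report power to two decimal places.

For two equal groups, power = Φ(d·√(n/2) − z_{α/2}).
d·√(n/2) = 0.52 × √(23/2) = 0.52 × 3.391 = 1.763.
z_β = 1.763 − 1.960 = -0.197.
Power = Φ(-0.197) = 0.422.

power ≈ 0.42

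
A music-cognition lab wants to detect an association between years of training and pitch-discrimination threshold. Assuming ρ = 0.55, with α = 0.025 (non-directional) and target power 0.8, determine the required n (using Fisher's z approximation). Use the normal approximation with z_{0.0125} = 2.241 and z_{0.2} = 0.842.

n = 28

Fisher's z: C = ½·ln((1+r)/(1−r)) = ½·ln(3.4444) = 0.6184.
n = ((z_{α/2} + z_β)/C)² + 3.
(2.241 + 0.842) / 0.6184 = 3.083 / 0.6184 = 4.985.
n = 4.985² + 3 = 24.85 + 3 = 27.9.
Round up.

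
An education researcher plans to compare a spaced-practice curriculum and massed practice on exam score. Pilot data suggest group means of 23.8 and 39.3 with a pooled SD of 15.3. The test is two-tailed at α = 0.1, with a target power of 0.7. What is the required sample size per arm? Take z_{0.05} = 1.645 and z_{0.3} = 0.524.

n = 10 per group

Cohen's d = |M₁ − M₂| / SD_pooled = |23.8 − 39.3| / 15.3 = 15.5 / 15.3 = 1.013.
For two independent groups with equal n: n = 2·((z_{α/2} + z_β) / d)².
z_{α/2} + z_β = 1.645 + 0.524 = 2.169.
n = 2 × (2.169 / 1.013)² = 2 × 2.141² = 2 × 4.58 = 9.2.
Round up to the next whole participant.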